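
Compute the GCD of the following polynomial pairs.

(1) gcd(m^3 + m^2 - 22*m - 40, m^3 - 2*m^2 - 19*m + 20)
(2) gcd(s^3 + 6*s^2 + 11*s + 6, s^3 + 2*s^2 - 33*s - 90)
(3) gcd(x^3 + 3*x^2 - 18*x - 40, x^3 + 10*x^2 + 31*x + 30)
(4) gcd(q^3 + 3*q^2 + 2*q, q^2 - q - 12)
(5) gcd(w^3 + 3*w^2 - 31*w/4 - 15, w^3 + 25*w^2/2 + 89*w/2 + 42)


(1) = m^2 - m - 20
(2) = s + 3
(3) = x^2 + 7*x + 10
(4) = 1
(5) = gcd((w - 5/2)*(w + 3/2)*(w + 4), (w + 3/2)*(w + 4)*(w + 7)) = w^2 + 11*w/2 + 6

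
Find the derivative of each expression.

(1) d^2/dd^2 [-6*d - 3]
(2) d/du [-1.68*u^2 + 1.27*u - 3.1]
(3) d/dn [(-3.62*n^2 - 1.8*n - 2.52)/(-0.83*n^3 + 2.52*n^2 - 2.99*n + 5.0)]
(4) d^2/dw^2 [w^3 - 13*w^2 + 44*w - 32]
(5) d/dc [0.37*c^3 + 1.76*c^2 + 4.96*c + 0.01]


(1) = 0
(2) = 1.27 - 3.36*u
(3) = (-3.0046*n^4 - 2.988*n^3 + 9.085*n^2 - 23.4992*n - 16.5348)/(0.6889*n^6 - 4.1832*n^5 + 11.3138*n^4 - 23.3696*n^3 + 34.1401*n^2 - 29.9*n + 25.0)
(4) = 6*w - 26
(5) = 1.11*c^2 + 3.52*c + 4.96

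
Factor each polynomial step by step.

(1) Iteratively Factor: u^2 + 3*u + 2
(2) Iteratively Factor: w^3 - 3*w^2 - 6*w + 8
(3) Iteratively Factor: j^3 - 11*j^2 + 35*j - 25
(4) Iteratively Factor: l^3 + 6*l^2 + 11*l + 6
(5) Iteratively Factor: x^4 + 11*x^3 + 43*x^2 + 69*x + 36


(1) = (u + 2)*(u + 1)
(2) = (w - 4)*(w^2 + w - 2) = (w - 4)*(w - 1)*(w + 2)
(3) = (j - 1)*(j^2 - 10*j + 25) = (j - 5)*(j - 1)*(j - 5)
(4) = (l + 3)*(l^2 + 3*l + 2) = (l + 1)*(l + 3)*(l + 2)
(5) = (x + 1)*(x^3 + 10*x^2 + 33*x + 36) = (x + 1)*(x + 3)*(x^2 + 7*x + 12) = (x + 1)*(x + 3)*(x + 4)*(x + 3)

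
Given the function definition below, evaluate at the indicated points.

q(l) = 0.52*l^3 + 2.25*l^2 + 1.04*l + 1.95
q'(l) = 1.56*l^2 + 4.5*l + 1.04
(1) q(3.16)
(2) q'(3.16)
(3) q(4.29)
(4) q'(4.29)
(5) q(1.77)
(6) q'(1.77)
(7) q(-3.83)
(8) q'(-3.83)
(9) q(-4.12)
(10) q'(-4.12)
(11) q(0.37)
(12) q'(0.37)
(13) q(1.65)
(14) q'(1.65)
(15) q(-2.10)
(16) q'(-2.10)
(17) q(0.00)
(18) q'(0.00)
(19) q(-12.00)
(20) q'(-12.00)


(1) = 44.11
(2) = 30.84
(3) = 88.88
(4) = 49.06
(5) = 13.72
(6) = 13.89
(7) = 1.76
(8) = 6.69
(9) = -0.51
(10) = 8.98
(11) = 2.67
(12) = 2.92
(13) = 12.13
(14) = 12.71
(15) = 4.87
(16) = -1.53
(17) = 1.95
(18) = 1.04
(19) = -585.09
(20) = 171.68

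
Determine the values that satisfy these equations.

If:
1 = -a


Then:
a = -1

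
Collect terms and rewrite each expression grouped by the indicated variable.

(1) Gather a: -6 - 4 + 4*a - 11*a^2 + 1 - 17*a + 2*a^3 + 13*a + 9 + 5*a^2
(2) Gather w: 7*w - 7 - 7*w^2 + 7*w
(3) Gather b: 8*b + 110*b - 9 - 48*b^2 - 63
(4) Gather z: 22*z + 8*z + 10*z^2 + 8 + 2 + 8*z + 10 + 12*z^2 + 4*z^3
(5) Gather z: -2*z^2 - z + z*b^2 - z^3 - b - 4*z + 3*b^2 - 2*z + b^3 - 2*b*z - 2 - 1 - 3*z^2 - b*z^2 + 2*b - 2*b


(1) = 2*a^3 - 6*a^2
(2) = -7*w^2 + 14*w - 7
(3) = -48*b^2 + 118*b - 72
(4) = 4*z^3 + 22*z^2 + 38*z + 20
(5) = b^3 + 3*b^2 - b - z^3 + z^2*(-b - 5) + z*(b^2 - 2*b - 7) - 3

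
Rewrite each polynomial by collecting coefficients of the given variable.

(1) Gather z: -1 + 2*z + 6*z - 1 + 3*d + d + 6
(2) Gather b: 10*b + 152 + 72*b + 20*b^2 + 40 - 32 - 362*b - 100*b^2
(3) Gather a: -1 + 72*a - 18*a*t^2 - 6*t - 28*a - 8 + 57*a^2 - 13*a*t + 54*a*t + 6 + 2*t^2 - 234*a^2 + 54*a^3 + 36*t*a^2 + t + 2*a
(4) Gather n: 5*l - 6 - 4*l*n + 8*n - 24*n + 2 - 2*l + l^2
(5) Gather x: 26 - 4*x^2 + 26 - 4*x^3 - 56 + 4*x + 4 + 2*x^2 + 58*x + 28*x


(1) = 4*d + 8*z + 4
(2) = -80*b^2 - 280*b + 160
(3) = 54*a^3 + a^2*(36*t - 177) + a*(-18*t^2 + 41*t + 46) + 2*t^2 - 5*t - 3
(4) = l^2 + 3*l + n*(-4*l - 16) - 4
(5) = -4*x^3 - 2*x^2 + 90*x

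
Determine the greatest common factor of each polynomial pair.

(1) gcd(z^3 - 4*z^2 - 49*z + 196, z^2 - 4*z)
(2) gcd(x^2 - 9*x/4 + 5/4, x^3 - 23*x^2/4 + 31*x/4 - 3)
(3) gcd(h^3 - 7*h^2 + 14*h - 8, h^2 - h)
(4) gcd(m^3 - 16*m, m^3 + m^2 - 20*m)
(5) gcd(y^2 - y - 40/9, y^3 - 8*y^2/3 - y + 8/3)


(1) = gcd((z - 7)*(z - 4)*(z + 7), z*(z - 4)) = z - 4
(2) = x - 1
(3) = h - 1
(4) = gcd(m*(m - 4)*(m + 4), m*(m - 4)*(m + 5)) = m^2 - 4*m
(5) = y - 8/3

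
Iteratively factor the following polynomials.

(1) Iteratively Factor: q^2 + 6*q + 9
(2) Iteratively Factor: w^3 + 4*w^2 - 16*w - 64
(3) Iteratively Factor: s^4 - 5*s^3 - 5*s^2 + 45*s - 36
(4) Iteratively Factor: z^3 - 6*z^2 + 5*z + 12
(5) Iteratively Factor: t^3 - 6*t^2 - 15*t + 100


(1) = (q + 3)*(q + 3)
(2) = (w - 4)*(w^2 + 8*w + 16) = (w - 4)*(w + 4)*(w + 4)
(3) = (s + 3)*(s^3 - 8*s^2 + 19*s - 12) = (s - 1)*(s + 3)*(s^2 - 7*s + 12) = (s - 4)*(s - 1)*(s + 3)*(s - 3)
(4) = (z + 1)*(z^2 - 7*z + 12) = (z - 3)*(z + 1)*(z - 4)
(5) = (t + 4)*(t^2 - 10*t + 25) = (t - 5)*(t + 4)*(t - 5)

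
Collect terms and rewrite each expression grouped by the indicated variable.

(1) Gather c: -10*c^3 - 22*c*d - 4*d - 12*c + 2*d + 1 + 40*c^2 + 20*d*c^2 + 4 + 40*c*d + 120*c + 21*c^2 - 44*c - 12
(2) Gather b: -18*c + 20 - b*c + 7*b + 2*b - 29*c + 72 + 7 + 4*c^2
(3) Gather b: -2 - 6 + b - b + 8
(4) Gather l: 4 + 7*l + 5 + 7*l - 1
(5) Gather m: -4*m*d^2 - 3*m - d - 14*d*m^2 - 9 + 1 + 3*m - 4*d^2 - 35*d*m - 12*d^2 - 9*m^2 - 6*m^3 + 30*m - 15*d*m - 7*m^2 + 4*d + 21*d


(1) = -10*c^3 + c^2*(20*d + 61) + c*(18*d + 64) - 2*d - 7
(2) = b*(9 - c) + 4*c^2 - 47*c + 99
(3) = 0
(4) = 14*l + 8
(5) = -16*d^2 + 24*d - 6*m^3 + m^2*(-14*d - 16) + m*(-4*d^2 - 50*d + 30) - 8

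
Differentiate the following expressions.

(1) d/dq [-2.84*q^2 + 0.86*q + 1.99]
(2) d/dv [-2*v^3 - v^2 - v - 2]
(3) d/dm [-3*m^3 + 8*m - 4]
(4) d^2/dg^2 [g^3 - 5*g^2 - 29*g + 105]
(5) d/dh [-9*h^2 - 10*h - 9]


(1) = 0.86 - 5.68*q
(2) = -6*v^2 - 2*v - 1
(3) = 8 - 9*m^2
(4) = 6*g - 10
(5) = -18*h - 10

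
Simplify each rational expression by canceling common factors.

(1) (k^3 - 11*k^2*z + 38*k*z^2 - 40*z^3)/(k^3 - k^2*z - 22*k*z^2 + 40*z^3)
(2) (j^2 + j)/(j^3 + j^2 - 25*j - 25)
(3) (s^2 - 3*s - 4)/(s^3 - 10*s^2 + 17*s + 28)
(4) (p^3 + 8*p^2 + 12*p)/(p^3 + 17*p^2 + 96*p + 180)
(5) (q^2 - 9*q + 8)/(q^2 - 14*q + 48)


(1) = (k - 5*z)/(k + 5*z)
(2) = j/(j^2 - 25)
(3) = 1/(s - 7)
(4) = (p^2 + 2*p)/(p^2 + 11*p + 30)
(5) = (q - 1)/(q - 6)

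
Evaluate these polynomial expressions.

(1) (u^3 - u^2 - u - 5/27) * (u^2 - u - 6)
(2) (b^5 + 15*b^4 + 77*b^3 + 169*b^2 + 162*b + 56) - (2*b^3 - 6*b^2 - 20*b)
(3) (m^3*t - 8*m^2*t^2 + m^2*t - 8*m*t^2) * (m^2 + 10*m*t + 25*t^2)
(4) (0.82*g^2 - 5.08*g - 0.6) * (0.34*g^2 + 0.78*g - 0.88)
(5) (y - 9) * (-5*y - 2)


(1) = u^5 - 2*u^4 - 6*u^3 + 184*u^2/27 + 167*u/27 + 10/9
(2) = b^5 + 15*b^4 + 75*b^3 + 175*b^2 + 182*b + 56
(3) = m^5*t + 2*m^4*t^2 + m^4*t - 55*m^3*t^3 + 2*m^3*t^2 - 200*m^2*t^4 - 55*m^2*t^3 - 200*m*t^4
(4) = 0.2788*g^4 - 1.0876*g^3 - 4.888*g^2 + 4.0024*g + 0.528
(5) = -5*y^2 + 43*y + 18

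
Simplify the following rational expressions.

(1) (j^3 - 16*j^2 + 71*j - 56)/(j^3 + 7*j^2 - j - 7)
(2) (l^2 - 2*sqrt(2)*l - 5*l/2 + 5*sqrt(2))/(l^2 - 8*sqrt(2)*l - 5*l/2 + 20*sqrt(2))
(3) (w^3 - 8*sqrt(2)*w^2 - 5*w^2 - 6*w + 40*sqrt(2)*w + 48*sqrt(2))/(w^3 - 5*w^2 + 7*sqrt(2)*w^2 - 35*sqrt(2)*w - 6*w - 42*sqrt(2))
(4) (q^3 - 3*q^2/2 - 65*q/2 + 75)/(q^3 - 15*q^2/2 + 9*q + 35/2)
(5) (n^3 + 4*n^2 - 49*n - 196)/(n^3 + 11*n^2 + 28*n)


(1) = (j^2 - 15*j + 56)/(j^2 + 8*j + 7)
(2) = (4*l - 8*sqrt(2))/(4*l - 32*sqrt(2))
(3) = (w - 8*sqrt(2))/(w + 7*sqrt(2))
(4) = (2*q^2 + 7*q - 30)/(2*q^2 - 5*q - 7)
(5) = (n - 7)/n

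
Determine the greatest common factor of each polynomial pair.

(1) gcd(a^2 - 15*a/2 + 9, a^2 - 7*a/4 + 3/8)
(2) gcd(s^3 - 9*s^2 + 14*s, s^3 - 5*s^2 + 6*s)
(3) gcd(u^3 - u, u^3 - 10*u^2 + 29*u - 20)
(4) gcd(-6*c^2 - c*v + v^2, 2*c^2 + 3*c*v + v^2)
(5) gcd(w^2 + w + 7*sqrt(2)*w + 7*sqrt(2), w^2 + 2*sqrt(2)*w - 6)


(1) = gcd((a - 6)*(a - 3/2), (a - 3/2)*(a - 1/4)) = a - 3/2
(2) = gcd(s*(s - 7)*(s - 2), s*(s - 3)*(s - 2)) = s^2 - 2*s
(3) = gcd(u*(u - 1)*(u + 1), (u - 5)*(u - 4)*(u - 1)) = u - 1
(4) = gcd((-3*c + v)*(2*c + v), (c + v)*(2*c + v)) = 2*c + v
(5) = 1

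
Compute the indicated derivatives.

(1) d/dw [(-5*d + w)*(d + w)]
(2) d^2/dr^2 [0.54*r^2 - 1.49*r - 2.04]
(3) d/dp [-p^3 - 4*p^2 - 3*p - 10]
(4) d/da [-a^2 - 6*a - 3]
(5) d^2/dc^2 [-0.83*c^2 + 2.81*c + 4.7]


(1) = -4*d + 2*w
(2) = 1.08000000000000
(3) = -3*p^2 - 8*p - 3
(4) = -2*a - 6
(5) = -1.66000000000000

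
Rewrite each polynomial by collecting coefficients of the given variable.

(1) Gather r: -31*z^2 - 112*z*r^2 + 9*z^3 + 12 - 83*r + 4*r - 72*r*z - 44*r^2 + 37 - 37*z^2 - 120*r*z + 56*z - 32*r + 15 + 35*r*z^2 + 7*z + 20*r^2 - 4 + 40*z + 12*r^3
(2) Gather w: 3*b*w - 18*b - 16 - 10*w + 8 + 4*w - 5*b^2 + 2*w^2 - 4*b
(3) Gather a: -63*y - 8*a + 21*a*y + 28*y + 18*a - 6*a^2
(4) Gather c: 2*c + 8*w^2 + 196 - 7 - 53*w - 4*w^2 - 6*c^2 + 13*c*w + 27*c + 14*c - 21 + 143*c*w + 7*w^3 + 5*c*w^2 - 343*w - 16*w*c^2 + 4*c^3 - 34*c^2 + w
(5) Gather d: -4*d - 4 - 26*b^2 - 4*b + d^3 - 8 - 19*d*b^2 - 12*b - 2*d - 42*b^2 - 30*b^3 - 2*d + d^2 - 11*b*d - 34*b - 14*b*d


(1) = 12*r^3 + r^2*(-112*z - 24) + r*(35*z^2 - 192*z - 111) + 9*z^3 - 68*z^2 + 103*z + 60
(2) = -5*b^2 - 22*b + 2*w^2 + w*(3*b - 6) - 8
(3) = -6*a^2 + a*(21*y + 10) - 35*y
(4) = 4*c^3 + c^2*(-16*w - 40) + c*(5*w^2 + 156*w + 43) + 7*w^3 + 4*w^2 - 395*w + 168
(5) = -30*b^3 - 68*b^2 - 50*b + d^3 + d^2 + d*(-19*b^2 - 25*b - 8) - 12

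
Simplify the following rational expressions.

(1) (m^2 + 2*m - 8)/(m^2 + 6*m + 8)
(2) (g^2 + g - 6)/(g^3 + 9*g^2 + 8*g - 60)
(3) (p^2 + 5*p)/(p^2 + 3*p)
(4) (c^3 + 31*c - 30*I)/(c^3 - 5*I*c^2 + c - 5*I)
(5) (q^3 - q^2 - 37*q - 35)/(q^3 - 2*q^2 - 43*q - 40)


(1) = (m - 2)/(m + 2)
(2) = (g + 3)/(g^2 + 11*g + 30)
(3) = (p + 5)/(p + 3)
(4) = (c + 6*I)/(c + I)
(5) = (q - 7)/(q - 8)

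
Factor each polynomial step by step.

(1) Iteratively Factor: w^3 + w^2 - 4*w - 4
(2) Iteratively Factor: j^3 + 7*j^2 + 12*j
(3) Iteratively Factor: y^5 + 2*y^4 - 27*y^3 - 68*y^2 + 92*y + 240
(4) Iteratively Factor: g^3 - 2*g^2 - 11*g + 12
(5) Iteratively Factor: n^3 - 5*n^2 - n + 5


(1) = (w + 2)*(w^2 - w - 2) = (w + 1)*(w + 2)*(w - 2)
(2) = (j)*(j^2 + 7*j + 12) = j*(j + 4)*(j + 3)
(3) = (y + 4)*(y^4 - 2*y^3 - 19*y^2 + 8*y + 60) = (y + 2)*(y + 4)*(y^3 - 4*y^2 - 11*y + 30) = (y + 2)*(y + 3)*(y + 4)*(y^2 - 7*y + 10) = (y - 5)*(y + 2)*(y + 3)*(y + 4)*(y - 2)
(4) = (g - 4)*(g^2 + 2*g - 3) = (g - 4)*(g - 1)*(g + 3)
(5) = (n - 5)*(n^2 - 1) = (n - 5)*(n - 1)*(n + 1)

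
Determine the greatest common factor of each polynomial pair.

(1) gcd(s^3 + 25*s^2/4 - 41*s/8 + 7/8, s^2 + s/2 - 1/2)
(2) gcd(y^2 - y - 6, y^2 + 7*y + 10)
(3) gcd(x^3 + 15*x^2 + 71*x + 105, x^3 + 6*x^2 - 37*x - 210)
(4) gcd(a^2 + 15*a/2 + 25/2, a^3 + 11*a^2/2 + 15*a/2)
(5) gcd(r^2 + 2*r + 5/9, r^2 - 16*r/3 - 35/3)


(1) = gcd((s - 1/2)*(s - 1/4)*(s + 7), (s - 1/2)*(s + 1)) = s - 1/2
(2) = y + 2
(3) = x^2 + 12*x + 35
(4) = gcd((a + 5/2)*(a + 5), a*(a + 5/2)*(a + 3)) = a + 5/2
(5) = r + 5/3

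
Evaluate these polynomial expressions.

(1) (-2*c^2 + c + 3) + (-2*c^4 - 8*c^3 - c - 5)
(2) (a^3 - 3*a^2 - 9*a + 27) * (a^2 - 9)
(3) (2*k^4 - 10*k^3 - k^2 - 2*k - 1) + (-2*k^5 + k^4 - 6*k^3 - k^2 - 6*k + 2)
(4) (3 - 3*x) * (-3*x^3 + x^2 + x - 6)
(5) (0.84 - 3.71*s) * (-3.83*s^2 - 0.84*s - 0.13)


(1) = -2*c^4 - 8*c^3 - 2*c^2 - 2
(2) = a^5 - 3*a^4 - 18*a^3 + 54*a^2 + 81*a - 243
(3) = -2*k^5 + 3*k^4 - 16*k^3 - 2*k^2 - 8*k + 1
(4) = 9*x^4 - 12*x^3 + 21*x - 18
(5) = 14.2093*s^3 - 0.1008*s^2 - 0.2233*s - 0.1092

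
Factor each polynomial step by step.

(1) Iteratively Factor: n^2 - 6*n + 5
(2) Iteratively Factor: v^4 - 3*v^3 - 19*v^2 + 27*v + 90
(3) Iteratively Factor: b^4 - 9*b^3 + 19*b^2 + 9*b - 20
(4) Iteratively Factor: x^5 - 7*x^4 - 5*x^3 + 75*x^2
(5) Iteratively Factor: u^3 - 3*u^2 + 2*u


(1) = (n - 1)*(n - 5)
(2) = (v + 2)*(v^3 - 5*v^2 - 9*v + 45) = (v - 5)*(v + 2)*(v^2 - 9) = (v - 5)*(v + 2)*(v + 3)*(v - 3)
(3) = (b - 4)*(b^3 - 5*b^2 - b + 5) = (b - 5)*(b - 4)*(b^2 - 1) = (b - 5)*(b - 4)*(b + 1)*(b - 1)
(4) = (x + 3)*(x^4 - 10*x^3 + 25*x^2) = x*(x + 3)*(x^3 - 10*x^2 + 25*x) = x*(x - 5)*(x + 3)*(x^2 - 5*x) = x^2*(x - 5)*(x + 3)*(x - 5)
(5) = (u - 1)*(u^2 - 2*u) = u*(u - 1)*(u - 2)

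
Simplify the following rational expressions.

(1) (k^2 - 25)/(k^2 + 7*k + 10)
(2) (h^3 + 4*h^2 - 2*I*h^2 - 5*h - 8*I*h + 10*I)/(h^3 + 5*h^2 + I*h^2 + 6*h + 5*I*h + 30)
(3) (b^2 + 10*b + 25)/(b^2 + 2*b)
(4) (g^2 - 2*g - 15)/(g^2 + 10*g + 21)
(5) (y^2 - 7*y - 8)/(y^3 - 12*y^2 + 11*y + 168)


(1) = (k - 5)/(k + 2)
(2) = (h - 1)/(h + 3*I)
(3) = (b^2 + 10*b + 25)/(b^2 + 2*b)
(4) = (g - 5)/(g + 7)
(5) = (y + 1)/(y^2 - 4*y - 21)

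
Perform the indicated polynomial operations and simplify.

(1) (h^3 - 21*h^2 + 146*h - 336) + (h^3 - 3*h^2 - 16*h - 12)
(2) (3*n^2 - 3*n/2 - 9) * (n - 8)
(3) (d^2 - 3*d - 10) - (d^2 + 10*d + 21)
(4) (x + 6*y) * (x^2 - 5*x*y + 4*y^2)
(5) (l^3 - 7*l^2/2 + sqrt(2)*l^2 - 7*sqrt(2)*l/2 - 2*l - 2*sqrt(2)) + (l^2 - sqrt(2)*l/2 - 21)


(1) = 2*h^3 - 24*h^2 + 130*h - 348
(2) = 3*n^3 - 51*n^2/2 + 3*n + 72
(3) = -13*d - 31
(4) = x^3 + x^2*y - 26*x*y^2 + 24*y^3
(5) = l^3 - 5*l^2/2 + sqrt(2)*l^2 - 4*sqrt(2)*l - 2*l - 21 - 2*sqrt(2)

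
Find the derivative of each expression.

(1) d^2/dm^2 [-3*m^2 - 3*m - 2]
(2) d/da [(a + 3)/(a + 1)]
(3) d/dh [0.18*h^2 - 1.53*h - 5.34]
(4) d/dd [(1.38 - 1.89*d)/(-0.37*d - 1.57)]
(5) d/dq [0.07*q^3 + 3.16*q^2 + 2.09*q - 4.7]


(1) = -6
(2) = -2/(a + 1)^2
(3) = 0.36*h - 1.53
(4) = (1.286823*d + 5.460303)/(0.37*d + 1.57)^3
(5) = 0.21*q^2 + 6.32*q + 2.09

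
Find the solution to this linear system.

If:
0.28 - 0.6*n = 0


Then:
n = 0.47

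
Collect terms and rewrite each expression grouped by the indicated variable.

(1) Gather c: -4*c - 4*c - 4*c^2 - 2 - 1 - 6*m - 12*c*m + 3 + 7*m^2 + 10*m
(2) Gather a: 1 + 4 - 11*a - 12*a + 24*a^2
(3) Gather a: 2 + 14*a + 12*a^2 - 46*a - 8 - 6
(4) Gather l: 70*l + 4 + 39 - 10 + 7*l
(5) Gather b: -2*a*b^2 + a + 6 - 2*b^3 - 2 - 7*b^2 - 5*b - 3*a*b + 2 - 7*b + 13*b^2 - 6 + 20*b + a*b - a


(1) = -4*c^2 + c*(-12*m - 8) + 7*m^2 + 4*m
(2) = 24*a^2 - 23*a + 5
(3) = 12*a^2 - 32*a - 12
(4) = 77*l + 33
(5) = -2*b^3 + b^2*(6 - 2*a) + b*(8 - 2*a)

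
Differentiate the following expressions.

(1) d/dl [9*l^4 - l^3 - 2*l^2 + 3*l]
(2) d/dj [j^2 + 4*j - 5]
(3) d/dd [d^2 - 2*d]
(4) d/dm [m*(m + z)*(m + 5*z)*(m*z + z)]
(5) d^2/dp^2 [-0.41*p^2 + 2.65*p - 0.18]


(1) = 36*l^3 - 3*l^2 - 4*l + 3
(2) = 2*j + 4
(3) = 2*d - 2
(4) = z*(4*m^3 + 18*m^2*z + 3*m^2 + 10*m*z^2 + 12*m*z + 5*z^2)
(5) = -0.820000000000000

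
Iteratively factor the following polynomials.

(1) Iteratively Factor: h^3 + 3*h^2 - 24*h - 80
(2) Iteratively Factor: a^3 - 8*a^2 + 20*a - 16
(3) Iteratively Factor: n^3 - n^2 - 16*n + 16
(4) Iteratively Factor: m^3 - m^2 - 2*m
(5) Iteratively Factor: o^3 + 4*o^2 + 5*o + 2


(1) = (h + 4)*(h^2 - h - 20) = (h - 5)*(h + 4)*(h + 4)
(2) = (a - 4)*(a^2 - 4*a + 4) = (a - 4)*(a - 2)*(a - 2)
(3) = (n - 4)*(n^2 + 3*n - 4) = (n - 4)*(n - 1)*(n + 4)
(4) = (m)*(m^2 - m - 2) = m*(m - 2)*(m + 1)
(5) = (o + 1)*(o^2 + 3*o + 2) = (o + 1)*(o + 2)*(o + 1)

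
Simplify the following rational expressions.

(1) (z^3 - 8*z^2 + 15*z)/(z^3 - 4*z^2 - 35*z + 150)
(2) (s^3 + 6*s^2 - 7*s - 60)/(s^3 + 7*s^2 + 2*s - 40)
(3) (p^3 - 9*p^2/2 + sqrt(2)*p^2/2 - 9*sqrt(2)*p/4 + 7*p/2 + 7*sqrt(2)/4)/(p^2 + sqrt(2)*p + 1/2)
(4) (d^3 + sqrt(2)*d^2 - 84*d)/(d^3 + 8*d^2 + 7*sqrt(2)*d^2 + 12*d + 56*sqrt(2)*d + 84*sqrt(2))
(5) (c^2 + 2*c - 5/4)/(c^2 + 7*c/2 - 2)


(1) = (z^2 - 3*z)/(z^2 + z - 30)
(2) = (s - 3)/(s - 2)
(3) = (8*p^2 - 36*p + 28)/(8*p + 4*sqrt(2))
(4) = (d^2 - 6*sqrt(2)*d)/(d^2 + 8*d + 12)
(5) = (2*c + 5)/(2*c + 8)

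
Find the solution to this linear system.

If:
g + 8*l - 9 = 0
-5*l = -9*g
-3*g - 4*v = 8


Then:
g = 45/77
l = 81/77
v = -751/308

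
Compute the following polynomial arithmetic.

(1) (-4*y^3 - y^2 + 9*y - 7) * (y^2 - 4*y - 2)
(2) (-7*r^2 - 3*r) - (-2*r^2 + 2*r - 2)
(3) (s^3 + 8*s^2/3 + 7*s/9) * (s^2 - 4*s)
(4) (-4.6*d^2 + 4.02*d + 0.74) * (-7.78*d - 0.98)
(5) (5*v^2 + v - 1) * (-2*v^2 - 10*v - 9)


(1) = -4*y^5 + 15*y^4 + 21*y^3 - 41*y^2 + 10*y + 14
(2) = -5*r^2 - 5*r + 2
(3) = s^5 - 4*s^4/3 - 89*s^3/9 - 28*s^2/9
(4) = 35.788*d^3 - 26.7676*d^2 - 9.6968*d - 0.7252
(5) = -10*v^4 - 52*v^3 - 53*v^2 + v + 9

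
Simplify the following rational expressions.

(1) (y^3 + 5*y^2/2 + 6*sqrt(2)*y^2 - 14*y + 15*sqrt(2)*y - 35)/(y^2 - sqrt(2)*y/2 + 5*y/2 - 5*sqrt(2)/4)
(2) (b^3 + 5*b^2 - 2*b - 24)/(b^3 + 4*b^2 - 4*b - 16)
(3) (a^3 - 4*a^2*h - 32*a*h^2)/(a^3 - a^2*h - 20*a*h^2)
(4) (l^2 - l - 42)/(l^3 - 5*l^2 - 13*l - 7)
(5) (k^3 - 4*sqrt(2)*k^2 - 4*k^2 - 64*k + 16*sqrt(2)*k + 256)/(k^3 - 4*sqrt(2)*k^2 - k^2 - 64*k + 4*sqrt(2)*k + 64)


(1) = (8*y^2 + 48*sqrt(2)*y - 112)/(8*y - 4*sqrt(2))
(2) = (b + 3)/(b + 2)
(3) = (a - 8*h)/(a - 5*h)
(4) = (l + 6)/(l^2 + 2*l + 1)
(5) = (k - 4)/(k - 1)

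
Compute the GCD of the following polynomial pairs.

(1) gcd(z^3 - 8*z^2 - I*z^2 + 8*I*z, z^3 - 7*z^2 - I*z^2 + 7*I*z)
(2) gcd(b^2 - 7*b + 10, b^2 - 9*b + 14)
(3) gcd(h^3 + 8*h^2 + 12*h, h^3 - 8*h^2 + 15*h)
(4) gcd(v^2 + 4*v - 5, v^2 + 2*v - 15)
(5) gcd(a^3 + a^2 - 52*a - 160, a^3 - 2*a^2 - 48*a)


(1) = gcd(z*(z - 8)*(z - I), z*(z - 7)*(z - I)) = z^2 - I*z
(2) = gcd((b - 5)*(b - 2), (b - 7)*(b - 2)) = b - 2
(3) = h
(4) = gcd((v - 1)*(v + 5), (v - 3)*(v + 5)) = v + 5
(5) = gcd((a - 8)*(a + 4)*(a + 5), a*(a - 8)*(a + 6)) = a - 8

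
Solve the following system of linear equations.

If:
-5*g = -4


Then:
g = 4/5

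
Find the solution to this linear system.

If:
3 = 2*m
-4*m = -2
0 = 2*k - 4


Then:
No Solution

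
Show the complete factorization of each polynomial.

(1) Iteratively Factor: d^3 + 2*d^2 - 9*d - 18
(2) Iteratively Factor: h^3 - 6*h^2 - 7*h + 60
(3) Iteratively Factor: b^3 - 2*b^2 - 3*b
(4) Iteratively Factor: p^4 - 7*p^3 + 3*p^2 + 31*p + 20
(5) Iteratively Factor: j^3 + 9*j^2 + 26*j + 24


(1) = (d - 3)*(d^2 + 5*d + 6) = (d - 3)*(d + 2)*(d + 3)
(2) = (h + 3)*(h^2 - 9*h + 20) = (h - 5)*(h + 3)*(h - 4)
(3) = (b)*(b^2 - 2*b - 3) = b*(b + 1)*(b - 3)
(4) = (p + 1)*(p^3 - 8*p^2 + 11*p + 20) = (p - 5)*(p + 1)*(p^2 - 3*p - 4) = (p - 5)*(p - 4)*(p + 1)*(p + 1)
(5) = (j + 3)*(j^2 + 6*j + 8) = (j + 3)*(j + 4)*(j + 2)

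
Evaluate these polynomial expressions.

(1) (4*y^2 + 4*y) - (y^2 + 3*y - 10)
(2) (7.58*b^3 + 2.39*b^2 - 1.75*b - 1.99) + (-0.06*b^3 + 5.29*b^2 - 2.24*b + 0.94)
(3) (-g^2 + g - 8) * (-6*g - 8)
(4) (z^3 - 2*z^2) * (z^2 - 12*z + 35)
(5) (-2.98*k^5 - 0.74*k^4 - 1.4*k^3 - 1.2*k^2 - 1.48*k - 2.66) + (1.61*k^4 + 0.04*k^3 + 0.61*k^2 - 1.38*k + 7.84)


(1) = 3*y^2 + y + 10
(2) = 7.52*b^3 + 7.68*b^2 - 3.99*b - 1.05
(3) = 6*g^3 + 2*g^2 + 40*g + 64
(4) = z^5 - 14*z^4 + 59*z^3 - 70*z^2
(5) = -2.98*k^5 + 0.87*k^4 - 1.36*k^3 - 0.59*k^2 - 2.86*k + 5.18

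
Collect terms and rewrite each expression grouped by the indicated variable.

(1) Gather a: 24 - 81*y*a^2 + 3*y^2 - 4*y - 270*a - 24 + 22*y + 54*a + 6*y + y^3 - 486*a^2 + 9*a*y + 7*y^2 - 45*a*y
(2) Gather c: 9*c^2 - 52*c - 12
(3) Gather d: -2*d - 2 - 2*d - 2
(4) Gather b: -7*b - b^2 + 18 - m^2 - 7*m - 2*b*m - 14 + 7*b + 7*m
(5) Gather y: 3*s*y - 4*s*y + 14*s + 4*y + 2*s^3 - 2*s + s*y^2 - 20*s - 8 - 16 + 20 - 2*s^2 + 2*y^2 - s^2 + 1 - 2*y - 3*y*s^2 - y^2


(1) = a^2*(-81*y - 486) + a*(-36*y - 216) + y^3 + 10*y^2 + 24*y
(2) = 9*c^2 - 52*c - 12
(3) = -4*d - 4
(4) = -b^2 - 2*b*m - m^2 + 4
(5) = 2*s^3 - 3*s^2 - 8*s + y^2*(s + 1) + y*(-3*s^2 - s + 2) - 3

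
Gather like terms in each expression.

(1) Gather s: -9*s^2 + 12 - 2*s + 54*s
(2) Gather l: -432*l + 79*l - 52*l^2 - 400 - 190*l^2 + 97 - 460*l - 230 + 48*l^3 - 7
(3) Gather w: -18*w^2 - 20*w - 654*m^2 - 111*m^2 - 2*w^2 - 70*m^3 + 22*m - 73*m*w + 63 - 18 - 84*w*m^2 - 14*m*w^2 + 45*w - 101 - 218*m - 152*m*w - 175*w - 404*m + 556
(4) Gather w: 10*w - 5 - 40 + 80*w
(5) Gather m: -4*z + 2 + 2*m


(1) = -9*s^2 + 52*s + 12
(2) = 48*l^3 - 242*l^2 - 813*l - 540
(3) = -70*m^3 - 765*m^2 - 600*m + w^2*(-14*m - 20) + w*(-84*m^2 - 225*m - 150) + 500
(4) = 90*w - 45
(5) = 2*m - 4*z + 2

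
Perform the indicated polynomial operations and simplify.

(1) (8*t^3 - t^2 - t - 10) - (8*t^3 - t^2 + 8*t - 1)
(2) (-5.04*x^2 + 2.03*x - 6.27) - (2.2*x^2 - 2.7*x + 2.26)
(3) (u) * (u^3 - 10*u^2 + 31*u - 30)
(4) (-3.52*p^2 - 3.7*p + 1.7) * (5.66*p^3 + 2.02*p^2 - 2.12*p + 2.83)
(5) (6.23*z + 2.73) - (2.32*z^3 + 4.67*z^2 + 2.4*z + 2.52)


(1) = -9*t - 9
(2) = -7.24*x^2 + 4.73*x - 8.53
(3) = u^4 - 10*u^3 + 31*u^2 - 30*u
(4) = -19.9232*p^5 - 28.0524*p^4 + 9.6104*p^3 + 1.3164*p^2 - 14.075*p + 4.811
(5) = -2.32*z^3 - 4.67*z^2 + 3.83*z + 0.21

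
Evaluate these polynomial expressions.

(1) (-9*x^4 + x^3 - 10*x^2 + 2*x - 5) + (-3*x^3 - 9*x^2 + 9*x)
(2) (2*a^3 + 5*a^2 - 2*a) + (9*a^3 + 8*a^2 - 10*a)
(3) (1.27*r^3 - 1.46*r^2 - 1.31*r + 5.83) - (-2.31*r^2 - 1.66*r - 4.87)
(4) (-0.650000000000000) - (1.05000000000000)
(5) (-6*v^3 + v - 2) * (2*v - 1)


(1) = -9*x^4 - 2*x^3 - 19*x^2 + 11*x - 5
(2) = 11*a^3 + 13*a^2 - 12*a
(3) = 1.27*r^3 + 0.85*r^2 + 0.35*r + 10.7
(4) = -1.70000000000000
(5) = -12*v^4 + 6*v^3 + 2*v^2 - 5*v + 2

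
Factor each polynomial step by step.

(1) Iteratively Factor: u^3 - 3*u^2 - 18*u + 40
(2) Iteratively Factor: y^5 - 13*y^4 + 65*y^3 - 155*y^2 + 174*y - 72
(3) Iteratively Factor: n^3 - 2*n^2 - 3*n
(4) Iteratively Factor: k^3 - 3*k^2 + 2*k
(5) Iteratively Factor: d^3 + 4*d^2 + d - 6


(1) = (u - 2)*(u^2 - u - 20) = (u - 2)*(u + 4)*(u - 5)
(2) = (y - 4)*(y^4 - 9*y^3 + 29*y^2 - 39*y + 18) = (y - 4)*(y - 1)*(y^3 - 8*y^2 + 21*y - 18) = (y - 4)*(y - 2)*(y - 1)*(y^2 - 6*y + 9) = (y - 4)*(y - 3)*(y - 2)*(y - 1)*(y - 3)
(3) = (n + 1)*(n^2 - 3*n) = n*(n + 1)*(n - 3)
(4) = (k - 2)*(k^2 - k) = k*(k - 2)*(k - 1)
(5) = (d + 2)*(d^2 + 2*d - 3) = (d - 1)*(d + 2)*(d + 3)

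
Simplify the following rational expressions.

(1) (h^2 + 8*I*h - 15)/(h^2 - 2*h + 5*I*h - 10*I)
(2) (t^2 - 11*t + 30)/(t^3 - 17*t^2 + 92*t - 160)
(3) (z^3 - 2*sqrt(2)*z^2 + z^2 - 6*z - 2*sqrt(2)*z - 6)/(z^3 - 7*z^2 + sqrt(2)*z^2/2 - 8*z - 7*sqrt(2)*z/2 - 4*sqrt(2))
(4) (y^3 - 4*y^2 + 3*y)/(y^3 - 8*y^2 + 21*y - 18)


(1) = (h + 3*I)/(h - 2)
(2) = (t - 6)/(t^2 - 12*t + 32)
(3) = (2*z^2 - 4*sqrt(2)*z - 12)/(2*z^2 + z*(-16 + sqrt(2)) - 8*sqrt(2))
(4) = (y^2 - y)/(y^2 - 5*y + 6)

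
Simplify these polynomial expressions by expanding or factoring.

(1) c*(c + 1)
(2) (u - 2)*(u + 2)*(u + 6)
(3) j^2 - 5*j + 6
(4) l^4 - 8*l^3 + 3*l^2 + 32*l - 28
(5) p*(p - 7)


(1) = c^2 + c
(2) = u^3 + 6*u^2 - 4*u - 24
(3) = (j - 3)*(j - 2)
(4) = (l - 7)*(l - 2)*(l - 1)*(l + 2)
(5) = p^2 - 7*p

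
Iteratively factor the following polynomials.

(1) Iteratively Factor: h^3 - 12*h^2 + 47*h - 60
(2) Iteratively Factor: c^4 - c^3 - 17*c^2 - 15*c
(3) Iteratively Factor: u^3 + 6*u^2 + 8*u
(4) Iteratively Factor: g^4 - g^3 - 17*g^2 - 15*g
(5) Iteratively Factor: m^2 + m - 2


(1) = (h - 5)*(h^2 - 7*h + 12) = (h - 5)*(h - 4)*(h - 3)
(2) = (c - 5)*(c^3 + 4*c^2 + 3*c) = c*(c - 5)*(c^2 + 4*c + 3) = c*(c - 5)*(c + 3)*(c + 1)
(3) = (u + 4)*(u^2 + 2*u) = (u + 2)*(u + 4)*(u)
(4) = (g - 5)*(g^3 + 4*g^2 + 3*g) = g*(g - 5)*(g^2 + 4*g + 3) = g*(g - 5)*(g + 3)*(g + 1)
(5) = (m - 1)*(m + 2)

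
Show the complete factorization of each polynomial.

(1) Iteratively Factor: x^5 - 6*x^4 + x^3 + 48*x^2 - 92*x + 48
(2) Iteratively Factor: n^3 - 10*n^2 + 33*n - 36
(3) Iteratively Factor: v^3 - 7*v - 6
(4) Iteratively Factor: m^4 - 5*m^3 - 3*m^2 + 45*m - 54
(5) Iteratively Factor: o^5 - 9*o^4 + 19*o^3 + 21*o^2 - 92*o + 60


(1) = (x - 4)*(x^4 - 2*x^3 - 7*x^2 + 20*x - 12) = (x - 4)*(x - 2)*(x^3 - 7*x + 6) = (x - 4)*(x - 2)*(x - 1)*(x^2 + x - 6) = (x - 4)*(x - 2)*(x - 1)*(x + 3)*(x - 2)
(2) = (n - 4)*(n^2 - 6*n + 9) = (n - 4)*(n - 3)*(n - 3)
(3) = (v + 1)*(v^2 - v - 6) = (v + 1)*(v + 2)*(v - 3)
(4) = (m - 3)*(m^3 - 2*m^2 - 9*m + 18) = (m - 3)*(m - 2)*(m^2 - 9) = (m - 3)*(m - 2)*(m + 3)*(m - 3)
(5) = (o + 2)*(o^4 - 11*o^3 + 41*o^2 - 61*o + 30) = (o - 2)*(o + 2)*(o^3 - 9*o^2 + 23*o - 15) = (o - 2)*(o - 1)*(o + 2)*(o^2 - 8*o + 15) = (o - 5)*(o - 2)*(o - 1)*(o + 2)*(o - 3)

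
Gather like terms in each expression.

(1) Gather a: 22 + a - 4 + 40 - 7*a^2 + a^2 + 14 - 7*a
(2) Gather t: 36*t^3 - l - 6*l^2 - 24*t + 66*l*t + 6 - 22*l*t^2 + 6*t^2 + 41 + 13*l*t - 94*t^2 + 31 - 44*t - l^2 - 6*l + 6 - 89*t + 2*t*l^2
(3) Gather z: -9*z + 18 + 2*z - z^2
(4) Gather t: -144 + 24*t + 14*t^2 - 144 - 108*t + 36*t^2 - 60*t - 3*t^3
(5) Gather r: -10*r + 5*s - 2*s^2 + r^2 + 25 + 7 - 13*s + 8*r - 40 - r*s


(1) = -6*a^2 - 6*a + 72
(2) = -7*l^2 - 7*l + 36*t^3 + t^2*(-22*l - 88) + t*(2*l^2 + 79*l - 157) + 84
(3) = -z^2 - 7*z + 18
(4) = -3*t^3 + 50*t^2 - 144*t - 288
(5) = r^2 + r*(-s - 2) - 2*s^2 - 8*s - 8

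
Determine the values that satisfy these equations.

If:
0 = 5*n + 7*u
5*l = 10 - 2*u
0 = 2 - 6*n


Then:
l = 44/21
n = 1/3
u = -5/21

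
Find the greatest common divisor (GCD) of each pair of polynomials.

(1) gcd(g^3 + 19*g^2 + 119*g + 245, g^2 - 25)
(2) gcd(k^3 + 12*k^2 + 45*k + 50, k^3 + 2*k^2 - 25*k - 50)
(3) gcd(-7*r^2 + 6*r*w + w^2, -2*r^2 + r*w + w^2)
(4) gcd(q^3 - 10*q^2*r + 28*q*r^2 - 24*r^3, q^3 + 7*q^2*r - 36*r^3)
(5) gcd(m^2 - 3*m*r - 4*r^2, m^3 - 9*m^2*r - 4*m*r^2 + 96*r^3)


(1) = g + 5
(2) = gcd((k + 2)*(k + 5)^2, (k - 5)*(k + 2)*(k + 5)) = k^2 + 7*k + 10
(3) = gcd((-r + w)*(7*r + w), (-r + w)*(2*r + w)) = r - w
(4) = q - 2*r
(5) = gcd((m - 4*r)*(m + r), (m - 8*r)*(m - 4*r)*(m + 3*r)) = -m + 4*r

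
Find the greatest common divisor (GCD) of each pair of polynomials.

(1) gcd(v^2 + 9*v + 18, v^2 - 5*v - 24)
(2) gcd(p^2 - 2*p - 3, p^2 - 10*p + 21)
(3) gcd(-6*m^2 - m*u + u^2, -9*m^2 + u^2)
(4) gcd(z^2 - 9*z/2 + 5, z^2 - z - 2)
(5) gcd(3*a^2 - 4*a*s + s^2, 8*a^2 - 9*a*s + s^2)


(1) = v + 3
(2) = p - 3
(3) = -3*m + u
(4) = z - 2
(5) = -a + s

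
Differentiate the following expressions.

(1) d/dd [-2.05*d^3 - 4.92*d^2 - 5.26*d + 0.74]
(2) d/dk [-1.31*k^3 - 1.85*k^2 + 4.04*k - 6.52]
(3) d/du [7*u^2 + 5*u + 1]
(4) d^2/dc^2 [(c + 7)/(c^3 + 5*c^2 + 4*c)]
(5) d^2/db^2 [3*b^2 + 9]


(1) = -6.15*d^2 - 9.84*d - 5.26
(2) = -3.93*k^2 - 3.7*k + 4.04
(3) = 14*u + 5
(4) = 2*(3*c^5 + 57*c^4 + 301*c^3 + 609*c^2 + 420*c + 112)/(c^3*(c^6 + 15*c^5 + 87*c^4 + 245*c^3 + 348*c^2 + 240*c + 64))
(5) = 6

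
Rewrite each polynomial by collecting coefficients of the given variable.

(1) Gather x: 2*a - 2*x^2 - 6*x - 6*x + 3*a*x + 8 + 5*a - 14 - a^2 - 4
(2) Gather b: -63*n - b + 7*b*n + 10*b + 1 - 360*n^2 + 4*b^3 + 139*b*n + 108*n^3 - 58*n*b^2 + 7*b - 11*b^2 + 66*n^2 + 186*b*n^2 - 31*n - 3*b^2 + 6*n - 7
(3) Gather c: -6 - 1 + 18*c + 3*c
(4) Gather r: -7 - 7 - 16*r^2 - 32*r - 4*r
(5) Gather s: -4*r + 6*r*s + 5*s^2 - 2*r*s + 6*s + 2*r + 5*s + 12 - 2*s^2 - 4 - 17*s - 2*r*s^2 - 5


(1) = -a^2 + 7*a - 2*x^2 + x*(3*a - 12) - 10
(2) = 4*b^3 + b^2*(-58*n - 14) + b*(186*n^2 + 146*n + 16) + 108*n^3 - 294*n^2 - 88*n - 6
(3) = 21*c - 7
(4) = -16*r^2 - 36*r - 14
(5) = -2*r + s^2*(3 - 2*r) + s*(4*r - 6) + 3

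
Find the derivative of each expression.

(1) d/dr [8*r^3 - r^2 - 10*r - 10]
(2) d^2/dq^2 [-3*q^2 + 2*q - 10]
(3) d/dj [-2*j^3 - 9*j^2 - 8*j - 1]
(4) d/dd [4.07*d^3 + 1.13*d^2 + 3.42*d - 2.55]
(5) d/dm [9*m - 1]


(1) = 24*r^2 - 2*r - 10
(2) = -6
(3) = -6*j^2 - 18*j - 8
(4) = 12.21*d^2 + 2.26*d + 3.42
(5) = 9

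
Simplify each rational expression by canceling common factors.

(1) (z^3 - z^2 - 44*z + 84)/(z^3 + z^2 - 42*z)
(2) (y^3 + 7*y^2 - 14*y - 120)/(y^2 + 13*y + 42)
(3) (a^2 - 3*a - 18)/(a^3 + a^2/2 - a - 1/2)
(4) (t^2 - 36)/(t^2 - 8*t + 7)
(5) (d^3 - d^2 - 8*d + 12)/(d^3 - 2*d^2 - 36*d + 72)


(1) = (z - 2)/z
(2) = (y^2 + y - 20)/(y + 7)
(3) = (2*a^2 - 6*a - 36)/(2*a^3 + a^2 - 2*a - 1)
(4) = (t^2 - 36)/(t^2 - 8*t + 7)
(5) = (d^2 + d - 6)/(d^2 - 36)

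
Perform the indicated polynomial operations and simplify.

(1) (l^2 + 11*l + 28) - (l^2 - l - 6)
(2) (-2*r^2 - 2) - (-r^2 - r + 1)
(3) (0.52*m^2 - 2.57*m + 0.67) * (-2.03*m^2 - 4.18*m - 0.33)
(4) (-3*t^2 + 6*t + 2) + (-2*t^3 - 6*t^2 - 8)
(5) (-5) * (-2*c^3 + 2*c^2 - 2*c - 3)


(1) = 12*l + 34
(2) = -r^2 + r - 3
(3) = -1.0556*m^4 + 3.0435*m^3 + 9.2109*m^2 - 1.9525*m - 0.2211
(4) = -2*t^3 - 9*t^2 + 6*t - 6
(5) = 10*c^3 - 10*c^2 + 10*c + 15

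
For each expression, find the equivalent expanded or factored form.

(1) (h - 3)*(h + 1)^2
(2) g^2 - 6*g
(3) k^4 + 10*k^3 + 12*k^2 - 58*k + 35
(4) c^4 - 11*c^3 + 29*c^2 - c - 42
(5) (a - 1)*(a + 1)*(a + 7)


(1) = h^3 - h^2 - 5*h - 3
(2) = g*(g - 6)
(3) = (k - 1)^2*(k + 5)*(k + 7)
(4) = (c - 7)*(c - 3)*(c - 2)*(c + 1)
(5) = a^3 + 7*a^2 - a - 7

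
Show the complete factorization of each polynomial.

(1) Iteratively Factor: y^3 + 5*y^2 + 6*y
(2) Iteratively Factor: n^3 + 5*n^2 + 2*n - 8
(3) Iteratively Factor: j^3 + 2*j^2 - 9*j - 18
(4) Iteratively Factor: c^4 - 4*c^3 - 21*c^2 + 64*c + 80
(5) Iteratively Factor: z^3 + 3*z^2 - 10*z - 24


(1) = (y + 2)*(y^2 + 3*y) = (y + 2)*(y + 3)*(y)
(2) = (n + 4)*(n^2 + n - 2) = (n - 1)*(n + 4)*(n + 2)
(3) = (j + 3)*(j^2 - j - 6) = (j - 3)*(j + 3)*(j + 2)
(4) = (c - 4)*(c^3 - 21*c - 20) = (c - 5)*(c - 4)*(c^2 + 5*c + 4) = (c - 5)*(c - 4)*(c + 1)*(c + 4)
(5) = (z + 4)*(z^2 - z - 6) = (z - 3)*(z + 4)*(z + 2)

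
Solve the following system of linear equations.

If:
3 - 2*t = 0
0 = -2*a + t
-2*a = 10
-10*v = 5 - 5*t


Then:
No Solution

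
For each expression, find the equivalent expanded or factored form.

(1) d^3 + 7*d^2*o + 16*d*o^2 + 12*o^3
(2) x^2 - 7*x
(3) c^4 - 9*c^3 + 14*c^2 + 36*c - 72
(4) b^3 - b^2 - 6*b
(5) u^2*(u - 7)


(1) = (d + 2*o)^2*(d + 3*o)
(2) = x*(x - 7)
(3) = (c - 6)*(c - 3)*(c - 2)*(c + 2)
(4) = b*(b - 3)*(b + 2)
(5) = u^3 - 7*u^2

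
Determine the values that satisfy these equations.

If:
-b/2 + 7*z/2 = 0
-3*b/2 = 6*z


Then:
b = 0
z = 0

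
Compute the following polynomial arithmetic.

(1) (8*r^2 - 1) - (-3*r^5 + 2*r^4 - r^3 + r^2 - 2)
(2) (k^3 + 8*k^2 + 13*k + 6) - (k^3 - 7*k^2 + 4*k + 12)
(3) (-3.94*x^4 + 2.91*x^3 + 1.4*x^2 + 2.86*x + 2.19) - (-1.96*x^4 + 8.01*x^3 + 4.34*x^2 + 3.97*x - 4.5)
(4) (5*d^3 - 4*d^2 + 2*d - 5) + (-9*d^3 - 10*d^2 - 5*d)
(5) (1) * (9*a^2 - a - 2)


(1) = 3*r^5 - 2*r^4 + r^3 + 7*r^2 + 1
(2) = 15*k^2 + 9*k - 6
(3) = -1.98*x^4 - 5.1*x^3 - 2.94*x^2 - 1.11*x + 6.69
(4) = -4*d^3 - 14*d^2 - 3*d - 5
(5) = 9*a^2 - a - 2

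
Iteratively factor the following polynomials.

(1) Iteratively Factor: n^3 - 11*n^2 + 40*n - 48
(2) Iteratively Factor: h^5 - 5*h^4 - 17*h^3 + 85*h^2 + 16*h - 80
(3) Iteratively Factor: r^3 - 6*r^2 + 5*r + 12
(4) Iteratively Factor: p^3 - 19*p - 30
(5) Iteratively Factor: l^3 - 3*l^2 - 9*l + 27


(1) = (n - 3)*(n^2 - 8*n + 16) = (n - 4)*(n - 3)*(n - 4)
(2) = (h - 1)*(h^4 - 4*h^3 - 21*h^2 + 64*h + 80) = (h - 4)*(h - 1)*(h^3 - 21*h - 20) = (h - 5)*(h - 4)*(h - 1)*(h^2 + 5*h + 4) = (h - 5)*(h - 4)*(h - 1)*(h + 1)*(h + 4)
(3) = (r - 4)*(r^2 - 2*r - 3) = (r - 4)*(r + 1)*(r - 3)
(4) = (p + 3)*(p^2 - 3*p - 10) = (p + 2)*(p + 3)*(p - 5)
(5) = (l + 3)*(l^2 - 6*l + 9) = (l - 3)*(l + 3)*(l - 3)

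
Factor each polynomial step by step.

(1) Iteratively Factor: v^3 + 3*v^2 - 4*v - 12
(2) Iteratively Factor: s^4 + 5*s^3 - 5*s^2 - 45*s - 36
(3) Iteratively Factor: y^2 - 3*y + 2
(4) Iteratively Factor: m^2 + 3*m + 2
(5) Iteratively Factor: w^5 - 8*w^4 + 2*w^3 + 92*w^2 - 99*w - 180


(1) = (v + 3)*(v^2 - 4) = (v - 2)*(v + 3)*(v + 2)
(2) = (s + 3)*(s^3 + 2*s^2 - 11*s - 12) = (s - 3)*(s + 3)*(s^2 + 5*s + 4) = (s - 3)*(s + 3)*(s + 4)*(s + 1)
(3) = (y - 1)*(y - 2)
(4) = (m + 2)*(m + 1)
(5) = (w - 3)*(w^4 - 5*w^3 - 13*w^2 + 53*w + 60) = (w - 4)*(w - 3)*(w^3 - w^2 - 17*w - 15) = (w - 4)*(w - 3)*(w + 1)*(w^2 - 2*w - 15) = (w - 5)*(w - 4)*(w - 3)*(w + 1)*(w + 3)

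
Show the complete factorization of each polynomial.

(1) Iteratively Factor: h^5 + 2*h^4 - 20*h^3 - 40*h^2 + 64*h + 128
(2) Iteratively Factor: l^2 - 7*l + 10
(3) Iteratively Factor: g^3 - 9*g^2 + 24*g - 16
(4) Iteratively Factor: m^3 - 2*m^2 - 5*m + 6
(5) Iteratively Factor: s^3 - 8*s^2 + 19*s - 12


(1) = (h + 4)*(h^4 - 2*h^3 - 12*h^2 + 8*h + 32) = (h + 2)*(h + 4)*(h^3 - 4*h^2 - 4*h + 16) = (h - 2)*(h + 2)*(h + 4)*(h^2 - 2*h - 8) = (h - 2)*(h + 2)^2*(h + 4)*(h - 4)
(2) = (l - 2)*(l - 5)
(3) = (g - 4)*(g^2 - 5*g + 4) = (g - 4)*(g - 1)*(g - 4)
(4) = (m - 3)*(m^2 + m - 2) = (m - 3)*(m - 1)*(m + 2)
(5) = (s - 3)*(s^2 - 5*s + 4) = (s - 3)*(s - 1)*(s - 4)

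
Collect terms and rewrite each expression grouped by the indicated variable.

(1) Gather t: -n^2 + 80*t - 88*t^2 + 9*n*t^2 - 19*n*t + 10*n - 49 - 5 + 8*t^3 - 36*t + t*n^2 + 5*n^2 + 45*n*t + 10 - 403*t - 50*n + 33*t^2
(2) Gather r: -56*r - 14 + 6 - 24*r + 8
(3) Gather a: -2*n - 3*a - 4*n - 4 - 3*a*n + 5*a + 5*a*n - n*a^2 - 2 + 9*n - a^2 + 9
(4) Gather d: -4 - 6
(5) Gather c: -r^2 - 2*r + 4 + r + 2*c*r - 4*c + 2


(1) = 4*n^2 - 40*n + 8*t^3 + t^2*(9*n - 55) + t*(n^2 + 26*n - 359) - 44
(2) = -80*r
(3) = a^2*(-n - 1) + a*(2*n + 2) + 3*n + 3
(4) = -10
(5) = c*(2*r - 4) - r^2 - r + 6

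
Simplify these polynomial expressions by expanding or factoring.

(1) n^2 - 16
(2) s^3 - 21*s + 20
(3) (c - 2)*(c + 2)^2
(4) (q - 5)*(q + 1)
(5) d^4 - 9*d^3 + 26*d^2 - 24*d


(1) = (n - 4)*(n + 4)
(2) = (s - 4)*(s - 1)*(s + 5)
(3) = c^3 + 2*c^2 - 4*c - 8
(4) = q^2 - 4*q - 5
(5) = d*(d - 4)*(d - 3)*(d - 2)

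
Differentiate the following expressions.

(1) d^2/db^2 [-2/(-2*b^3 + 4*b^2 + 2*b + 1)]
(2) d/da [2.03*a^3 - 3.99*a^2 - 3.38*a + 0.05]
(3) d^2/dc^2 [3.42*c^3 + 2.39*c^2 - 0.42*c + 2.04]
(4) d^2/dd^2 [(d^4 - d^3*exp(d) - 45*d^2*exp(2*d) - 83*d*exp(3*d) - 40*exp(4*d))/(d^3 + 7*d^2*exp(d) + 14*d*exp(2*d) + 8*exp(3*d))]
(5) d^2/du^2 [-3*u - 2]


(1) = 8*((2 - 3*b)*(-2*b^3 + 4*b^2 + 2*b + 1) - 2*(-3*b^2 + 4*b + 1)^2)/(-2*b^3 + 4*b^2 + 2*b + 1)^3
(2) = 6.09*a^2 - 7.98*a - 3.38
(3) = 20.52*c + 4.78
(4) = (-8*d^6 - 156*d^5*exp(d) - 894*d^4*exp(2*d) + 12*d^4*exp(d) - 2460*d^3*exp(3*d) - 288*d^3*exp(2*d) - 6*d^3*exp(d) - 4464*d^2*exp(4*d) - 2016*d^2*exp(3*d) + 144*d^2*exp(2*d) - 5760*d*exp(5*d) - 3264*d*exp(4*d) + 1008*d*exp(3*d) - 2560*exp(6*d) + 1632*exp(4*d))*exp(d)/(d^6 + 18*d^5*exp(d) + 132*d^4*exp(2*d) + 504*d^3*exp(3*d) + 1056*d^2*exp(4*d) + 1152*d*exp(5*d) + 512*exp(6*d))
(5) = 0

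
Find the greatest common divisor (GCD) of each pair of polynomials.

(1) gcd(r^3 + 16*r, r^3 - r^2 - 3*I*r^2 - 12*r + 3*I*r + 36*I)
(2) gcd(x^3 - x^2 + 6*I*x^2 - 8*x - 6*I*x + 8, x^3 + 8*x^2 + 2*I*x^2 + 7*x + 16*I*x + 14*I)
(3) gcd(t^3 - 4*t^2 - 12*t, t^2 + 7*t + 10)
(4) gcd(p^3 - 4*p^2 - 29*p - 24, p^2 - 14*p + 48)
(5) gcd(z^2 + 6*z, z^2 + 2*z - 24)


(1) = gcd(r*(r - 4*I)*(r + 4*I), (r - 4)*(r + 3)*(r - 3*I)) = 1
(2) = x + 2*I
(3) = gcd(t*(t - 6)*(t + 2), (t + 2)*(t + 5)) = t + 2
(4) = gcd((p - 8)*(p + 1)*(p + 3), (p - 8)*(p - 6)) = p - 8
(5) = gcd(z*(z + 6), (z - 4)*(z + 6)) = z + 6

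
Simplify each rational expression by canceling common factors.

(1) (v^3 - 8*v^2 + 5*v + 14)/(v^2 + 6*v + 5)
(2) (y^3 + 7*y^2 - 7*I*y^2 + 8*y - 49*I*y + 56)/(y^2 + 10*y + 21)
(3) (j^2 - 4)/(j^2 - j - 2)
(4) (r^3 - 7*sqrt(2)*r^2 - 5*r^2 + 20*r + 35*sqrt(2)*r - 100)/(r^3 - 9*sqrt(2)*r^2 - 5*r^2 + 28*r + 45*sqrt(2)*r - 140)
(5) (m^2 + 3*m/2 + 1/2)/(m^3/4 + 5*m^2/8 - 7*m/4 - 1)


(1) = (v^2 - 9*v + 14)/(v + 5)
(2) = (y^2 - 7*I*y + 8)/(y + 3)
(3) = (j + 2)/(j + 1)
(4) = (r - 5*sqrt(2))/(r - 7*sqrt(2))
(5) = (4*m + 4)/(m^2 + 2*m - 8)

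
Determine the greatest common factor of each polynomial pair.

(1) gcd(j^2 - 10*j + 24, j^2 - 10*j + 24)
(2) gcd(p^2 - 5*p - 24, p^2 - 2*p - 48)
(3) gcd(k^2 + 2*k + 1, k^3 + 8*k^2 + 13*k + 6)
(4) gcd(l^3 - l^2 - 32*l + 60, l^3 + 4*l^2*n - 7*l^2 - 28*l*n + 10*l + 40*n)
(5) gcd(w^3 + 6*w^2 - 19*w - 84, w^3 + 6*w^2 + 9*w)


(1) = j^2 - 10*j + 24
(2) = gcd((p - 8)*(p + 3), (p - 8)*(p + 6)) = p - 8
(3) = gcd((k + 1)^2, (k + 1)^2*(k + 6)) = k^2 + 2*k + 1
(4) = gcd((l - 5)*(l - 2)*(l + 6), (l - 5)*(l - 2)*(l + 4*n)) = l^2 - 7*l + 10
(5) = gcd((w - 4)*(w + 3)*(w + 7), w*(w + 3)^2) = w + 3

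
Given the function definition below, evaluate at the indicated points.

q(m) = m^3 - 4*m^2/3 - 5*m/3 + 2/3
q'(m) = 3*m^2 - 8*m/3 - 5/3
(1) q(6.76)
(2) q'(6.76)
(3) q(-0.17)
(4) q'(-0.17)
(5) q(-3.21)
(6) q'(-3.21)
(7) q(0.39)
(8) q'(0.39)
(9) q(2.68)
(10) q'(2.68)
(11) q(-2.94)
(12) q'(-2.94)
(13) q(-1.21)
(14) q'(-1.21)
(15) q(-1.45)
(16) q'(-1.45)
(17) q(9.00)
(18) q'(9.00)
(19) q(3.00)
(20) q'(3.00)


(1) = 237.39
(2) = 117.40
(3) = 0.91
(4) = -1.13
(5) = -40.80
(6) = 37.81
(7) = -0.13
(8) = -2.25
(9) = 5.87
(10) = 12.73
(11) = -31.37
(12) = 32.10
(13) = -1.04
(14) = 5.95
(15) = -2.77
(16) = 8.51
(17) = 606.67
(18) = 217.33
(19) = 10.67
(20) = 17.33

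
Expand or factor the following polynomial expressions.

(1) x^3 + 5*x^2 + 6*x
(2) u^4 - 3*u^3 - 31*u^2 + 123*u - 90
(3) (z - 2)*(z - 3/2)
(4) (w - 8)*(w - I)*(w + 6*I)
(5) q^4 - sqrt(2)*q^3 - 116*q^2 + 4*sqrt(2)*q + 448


(1) = x*(x + 2)*(x + 3)
(2) = (u - 5)*(u - 3)*(u - 1)*(u + 6)
(3) = z^2 - 7*z/2 + 3
(4) = w^3 - 8*w^2 + 5*I*w^2 + 6*w - 40*I*w - 48
(5) = (q - 2)*(q + 2)*(q - 8*sqrt(2))*(q + 7*sqrt(2))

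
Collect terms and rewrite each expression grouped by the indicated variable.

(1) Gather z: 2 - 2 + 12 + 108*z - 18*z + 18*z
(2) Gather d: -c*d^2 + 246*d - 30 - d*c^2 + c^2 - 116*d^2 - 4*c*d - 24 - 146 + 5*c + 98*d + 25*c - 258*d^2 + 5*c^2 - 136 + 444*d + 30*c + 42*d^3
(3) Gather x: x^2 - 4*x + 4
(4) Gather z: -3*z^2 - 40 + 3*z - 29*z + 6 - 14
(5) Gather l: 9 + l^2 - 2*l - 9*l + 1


(1) = 108*z + 12
(2) = 6*c^2 + 60*c + 42*d^3 + d^2*(-c - 374) + d*(-c^2 - 4*c + 788) - 336
(3) = x^2 - 4*x + 4
(4) = -3*z^2 - 26*z - 48
(5) = l^2 - 11*l + 10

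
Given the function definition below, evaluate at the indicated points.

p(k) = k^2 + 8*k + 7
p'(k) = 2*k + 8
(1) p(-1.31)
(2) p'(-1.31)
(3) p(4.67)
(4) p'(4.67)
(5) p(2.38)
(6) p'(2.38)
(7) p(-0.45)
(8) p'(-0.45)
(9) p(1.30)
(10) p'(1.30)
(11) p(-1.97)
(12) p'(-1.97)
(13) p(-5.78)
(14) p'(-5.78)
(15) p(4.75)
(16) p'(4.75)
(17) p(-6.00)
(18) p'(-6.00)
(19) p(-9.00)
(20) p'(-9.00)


(1) = -1.76
(2) = 5.38
(3) = 66.17
(4) = 17.34
(5) = 31.70
(6) = 12.76
(7) = 3.60
(8) = 7.10
(9) = 19.09
(10) = 10.60
(11) = -4.88
(12) = 4.06
(13) = -5.83
(14) = -3.56
(15) = 67.56
(16) = 17.50
(17) = -5.00
(18) = -4.00
(19) = 16.00
(20) = -10.00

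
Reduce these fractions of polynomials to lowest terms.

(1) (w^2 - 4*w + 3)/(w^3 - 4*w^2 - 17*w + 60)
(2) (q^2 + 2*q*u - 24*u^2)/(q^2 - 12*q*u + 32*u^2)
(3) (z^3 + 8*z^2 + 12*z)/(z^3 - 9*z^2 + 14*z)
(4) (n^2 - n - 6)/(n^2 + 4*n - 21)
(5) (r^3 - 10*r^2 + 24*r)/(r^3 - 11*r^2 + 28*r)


(1) = (w - 1)/(w^2 - w - 20)
(2) = (q + 6*u)/(q - 8*u)
(3) = (z^2 + 8*z + 12)/(z^2 - 9*z + 14)
(4) = (n + 2)/(n + 7)
(5) = (r - 6)/(r - 7)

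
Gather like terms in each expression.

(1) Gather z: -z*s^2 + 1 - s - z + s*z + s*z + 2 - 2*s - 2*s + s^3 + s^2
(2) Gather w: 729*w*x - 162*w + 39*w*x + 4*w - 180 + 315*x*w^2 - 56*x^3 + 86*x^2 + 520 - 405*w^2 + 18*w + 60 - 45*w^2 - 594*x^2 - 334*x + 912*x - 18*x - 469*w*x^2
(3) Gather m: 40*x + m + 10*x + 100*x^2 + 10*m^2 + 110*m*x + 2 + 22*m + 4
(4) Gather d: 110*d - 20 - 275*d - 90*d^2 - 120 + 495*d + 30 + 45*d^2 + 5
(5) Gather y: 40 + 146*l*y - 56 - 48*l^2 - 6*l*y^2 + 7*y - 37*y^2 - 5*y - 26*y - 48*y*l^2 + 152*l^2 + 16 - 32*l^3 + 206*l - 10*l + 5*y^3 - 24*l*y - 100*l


(1) = s^3 + s^2 - 5*s + z*(-s^2 + 2*s - 1) + 3
(2) = w^2*(315*x - 450) + w*(-469*x^2 + 768*x - 140) - 56*x^3 - 508*x^2 + 560*x + 400
(3) = 10*m^2 + m*(110*x + 23) + 100*x^2 + 50*x + 6
(4) = -45*d^2 + 330*d - 105
(5) = -32*l^3 + 104*l^2 + 96*l + 5*y^3 + y^2*(-6*l - 37) + y*(-48*l^2 + 122*l - 24)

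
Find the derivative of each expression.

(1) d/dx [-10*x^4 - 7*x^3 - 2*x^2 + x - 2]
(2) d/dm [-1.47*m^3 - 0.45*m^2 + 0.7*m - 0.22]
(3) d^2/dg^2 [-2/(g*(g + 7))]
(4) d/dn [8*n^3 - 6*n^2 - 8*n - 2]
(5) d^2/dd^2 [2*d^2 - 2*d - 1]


(1) = -40*x^3 - 21*x^2 - 4*x + 1
(2) = -4.41*m^2 - 0.9*m + 0.7
(3) = 4*(-g^2 - g*(g + 7) - (g + 7)^2)/(g^3*(g + 7)^3)
(4) = 24*n^2 - 12*n - 8
(5) = 4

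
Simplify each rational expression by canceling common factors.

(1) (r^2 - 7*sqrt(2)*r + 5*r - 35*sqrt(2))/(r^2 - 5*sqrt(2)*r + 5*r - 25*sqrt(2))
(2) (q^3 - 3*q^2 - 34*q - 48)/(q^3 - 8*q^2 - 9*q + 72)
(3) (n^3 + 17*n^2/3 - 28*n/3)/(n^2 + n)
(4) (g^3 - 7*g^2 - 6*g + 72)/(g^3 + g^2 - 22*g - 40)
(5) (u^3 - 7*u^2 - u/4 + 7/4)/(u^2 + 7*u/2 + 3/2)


(1) = (r - 7*sqrt(2))/(r - 5*sqrt(2))
(2) = (q + 2)/(q - 3)
(3) = (3*n^2 + 17*n - 28)/(3*n + 3)
(4) = (g^3 - 7*g^2 - 6*g + 72)/(g^3 + g^2 - 22*g - 40)
(5) = (2*u^2 - 15*u + 7)/(2*u + 6)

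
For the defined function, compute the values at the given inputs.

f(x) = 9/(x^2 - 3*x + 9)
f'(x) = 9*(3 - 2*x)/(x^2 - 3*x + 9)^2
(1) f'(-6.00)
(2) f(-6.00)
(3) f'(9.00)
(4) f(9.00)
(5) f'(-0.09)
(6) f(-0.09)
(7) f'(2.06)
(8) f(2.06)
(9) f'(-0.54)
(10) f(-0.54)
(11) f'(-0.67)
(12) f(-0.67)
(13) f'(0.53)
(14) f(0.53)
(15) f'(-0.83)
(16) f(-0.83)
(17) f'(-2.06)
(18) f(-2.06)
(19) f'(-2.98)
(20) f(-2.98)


(1) = 0.03
(2) = 0.14
(3) = -0.03
(4) = 0.14
(5) = 0.33
(6) = 0.97
(7) = -0.20
(8) = 1.27
(9) = 0.31
(10) = 0.82
(11) = 0.30
(12) = 0.79
(13) = 0.30
(14) = 1.17
(15) = 0.28
(16) = 0.74
(17) = 0.17
(18) = 0.46
(19) = 0.11
(20) = 0.34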